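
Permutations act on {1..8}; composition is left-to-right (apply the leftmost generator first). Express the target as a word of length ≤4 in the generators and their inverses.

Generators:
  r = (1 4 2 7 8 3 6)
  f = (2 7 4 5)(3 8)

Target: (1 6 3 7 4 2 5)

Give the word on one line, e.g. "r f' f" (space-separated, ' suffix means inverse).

f' r'

  after f': (2 5 4 7)(3 8)
  after r': (1 6 3 7 4 2 5)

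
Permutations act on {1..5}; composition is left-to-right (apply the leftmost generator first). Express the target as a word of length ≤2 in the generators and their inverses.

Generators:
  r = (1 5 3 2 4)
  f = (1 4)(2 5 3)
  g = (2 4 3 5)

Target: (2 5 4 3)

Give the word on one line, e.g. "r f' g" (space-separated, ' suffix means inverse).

  after r': (1 4 2 3 5)
  after f': (2 5 4 3)

r' f'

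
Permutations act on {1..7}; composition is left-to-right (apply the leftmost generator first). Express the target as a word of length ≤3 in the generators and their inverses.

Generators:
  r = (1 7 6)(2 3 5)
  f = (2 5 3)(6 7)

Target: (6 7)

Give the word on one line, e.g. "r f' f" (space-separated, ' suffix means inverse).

f' f' f'

  after f': (2 3 5)(6 7)
  after f': (2 5 3)
  after f': (6 7)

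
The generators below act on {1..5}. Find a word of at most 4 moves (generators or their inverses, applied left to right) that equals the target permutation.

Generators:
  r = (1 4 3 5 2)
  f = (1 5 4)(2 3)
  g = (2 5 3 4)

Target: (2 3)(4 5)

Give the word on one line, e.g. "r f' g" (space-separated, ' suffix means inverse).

  after g: (2 5 3 4)
  after g: (2 3)(4 5)

g g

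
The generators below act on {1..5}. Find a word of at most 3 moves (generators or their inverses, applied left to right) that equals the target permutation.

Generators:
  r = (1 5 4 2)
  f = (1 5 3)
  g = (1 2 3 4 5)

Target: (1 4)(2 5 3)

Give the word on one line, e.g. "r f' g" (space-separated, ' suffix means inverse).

  after r: (1 5 4 2)
  after g': (1 4)(2 5 3)

r g'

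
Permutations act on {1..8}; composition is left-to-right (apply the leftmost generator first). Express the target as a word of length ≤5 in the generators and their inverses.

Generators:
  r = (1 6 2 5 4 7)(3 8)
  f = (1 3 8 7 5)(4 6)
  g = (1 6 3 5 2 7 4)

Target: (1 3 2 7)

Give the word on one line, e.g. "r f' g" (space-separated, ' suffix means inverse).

r' f g'

  after r': (1 7 4 5 2 6)(3 8)
  after f: (1 5 2 4)(3 7 6)
  after g': (1 3 2 7)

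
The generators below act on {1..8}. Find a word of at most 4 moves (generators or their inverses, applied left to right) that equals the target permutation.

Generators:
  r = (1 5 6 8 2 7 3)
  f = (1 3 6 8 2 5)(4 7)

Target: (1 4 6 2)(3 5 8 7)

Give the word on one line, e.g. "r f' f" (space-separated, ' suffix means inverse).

  after f: (1 3 6 8 2 5)(4 7)
  after r': (1 7 4 2)(3 5)
  after f: (1 4 5 6 8 2 3)
  after r: (1 4 6 2)(3 5 8 7)

f r' f r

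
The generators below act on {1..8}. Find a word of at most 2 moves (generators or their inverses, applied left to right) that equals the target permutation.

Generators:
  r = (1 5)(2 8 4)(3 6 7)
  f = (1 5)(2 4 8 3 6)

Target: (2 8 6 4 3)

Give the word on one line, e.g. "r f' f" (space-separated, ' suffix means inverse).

  after f: (1 5)(2 4 8 3 6)
  after f: (2 8 6 4 3)

f f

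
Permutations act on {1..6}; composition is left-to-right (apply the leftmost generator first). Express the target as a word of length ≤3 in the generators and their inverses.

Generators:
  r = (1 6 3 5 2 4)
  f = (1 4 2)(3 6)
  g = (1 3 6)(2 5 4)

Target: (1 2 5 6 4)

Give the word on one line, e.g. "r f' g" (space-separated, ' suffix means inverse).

r' f

  after r': (1 4 2 5 3 6)
  after f: (1 2 5 6 4)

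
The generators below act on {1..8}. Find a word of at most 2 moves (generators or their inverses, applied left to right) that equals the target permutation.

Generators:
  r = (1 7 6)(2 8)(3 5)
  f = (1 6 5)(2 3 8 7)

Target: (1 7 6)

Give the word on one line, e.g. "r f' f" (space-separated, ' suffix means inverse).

r' r'

  after r': (1 6 7)(2 8)(3 5)
  after r': (1 7 6)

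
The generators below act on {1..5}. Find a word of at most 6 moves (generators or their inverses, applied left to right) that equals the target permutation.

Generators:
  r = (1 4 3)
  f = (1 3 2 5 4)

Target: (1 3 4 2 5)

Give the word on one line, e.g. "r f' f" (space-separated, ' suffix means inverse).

r' r' f r'

  after r': (1 3 4)
  after r': (1 4 3)
  after f: (2 5 4)
  after r': (1 3 4 2 5)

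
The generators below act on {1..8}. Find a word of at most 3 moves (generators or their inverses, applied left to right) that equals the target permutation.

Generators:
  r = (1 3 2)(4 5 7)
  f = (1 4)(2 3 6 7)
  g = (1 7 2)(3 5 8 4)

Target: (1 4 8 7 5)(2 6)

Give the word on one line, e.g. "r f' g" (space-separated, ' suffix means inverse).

  after g': (1 2 7)(3 4 8 5)
  after f': (1 7 4 8 5 2 6 3)
  after r: (1 4 8 7 5)(2 6)

g' f' r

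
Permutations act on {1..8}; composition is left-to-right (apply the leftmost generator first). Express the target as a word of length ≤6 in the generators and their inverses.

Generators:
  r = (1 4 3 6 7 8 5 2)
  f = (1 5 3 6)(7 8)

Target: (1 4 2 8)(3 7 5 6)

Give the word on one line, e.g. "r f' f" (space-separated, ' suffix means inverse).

  after f': (1 6 3 5)(7 8)
  after r': (1 3 8 6 4)(2 5)
  after r': (1 4 2 8 3 7 6)
  after f: (1 4 2 7)(3 8 6 5)
  after f: (1 4 2 8)(3 7 5 6)

f' r' r' f f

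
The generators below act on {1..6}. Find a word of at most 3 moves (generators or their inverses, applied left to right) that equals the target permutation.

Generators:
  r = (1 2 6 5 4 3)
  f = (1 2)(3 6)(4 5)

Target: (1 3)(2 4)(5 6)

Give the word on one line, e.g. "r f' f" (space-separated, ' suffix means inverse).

  after r: (1 2 6 5 4 3)
  after r: (1 6 4)(2 5 3)
  after f': (1 3)(2 4)(5 6)

r r f'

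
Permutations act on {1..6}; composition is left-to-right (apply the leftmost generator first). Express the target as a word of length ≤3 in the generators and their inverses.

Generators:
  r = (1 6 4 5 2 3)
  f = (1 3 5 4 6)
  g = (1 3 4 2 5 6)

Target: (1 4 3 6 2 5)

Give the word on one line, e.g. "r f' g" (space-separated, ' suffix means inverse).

  after f: (1 3 5 4 6)
  after f: (1 5 6 3 4)
  after r': (1 4 3 6 2 5)

f f r'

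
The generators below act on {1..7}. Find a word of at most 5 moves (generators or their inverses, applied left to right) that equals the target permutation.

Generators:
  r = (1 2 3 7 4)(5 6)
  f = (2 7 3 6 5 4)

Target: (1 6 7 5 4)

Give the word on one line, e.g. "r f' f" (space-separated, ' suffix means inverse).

f r' f' f'

  after f: (2 7 3 6 5 4)
  after r': (1 4)(2 3 5 7)
  after f': (1 5 2 7 4)(3 6)
  after f': (1 6 7 5 4)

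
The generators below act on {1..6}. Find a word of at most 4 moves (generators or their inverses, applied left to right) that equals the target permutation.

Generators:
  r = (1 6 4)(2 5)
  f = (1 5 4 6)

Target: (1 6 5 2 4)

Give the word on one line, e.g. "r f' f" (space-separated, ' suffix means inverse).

r' f

  after r': (1 4 6)(2 5)
  after f: (1 6 5 2 4)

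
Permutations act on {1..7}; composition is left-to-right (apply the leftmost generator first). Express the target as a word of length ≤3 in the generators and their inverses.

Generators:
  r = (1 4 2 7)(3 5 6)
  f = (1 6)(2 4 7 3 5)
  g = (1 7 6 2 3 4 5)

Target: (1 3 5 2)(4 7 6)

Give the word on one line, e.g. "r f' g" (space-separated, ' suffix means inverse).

  after g': (1 5 4 3 2 6 7)
  after f': (1 3 5 2)(4 7 6)

g' f'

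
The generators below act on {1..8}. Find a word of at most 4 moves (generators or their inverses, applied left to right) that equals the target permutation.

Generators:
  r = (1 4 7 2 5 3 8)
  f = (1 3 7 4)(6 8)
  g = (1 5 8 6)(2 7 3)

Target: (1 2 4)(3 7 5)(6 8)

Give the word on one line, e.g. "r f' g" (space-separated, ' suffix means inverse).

g r'

  after g: (1 5 8 6)(2 7 3)
  after r': (1 2 4)(3 7 5)(6 8)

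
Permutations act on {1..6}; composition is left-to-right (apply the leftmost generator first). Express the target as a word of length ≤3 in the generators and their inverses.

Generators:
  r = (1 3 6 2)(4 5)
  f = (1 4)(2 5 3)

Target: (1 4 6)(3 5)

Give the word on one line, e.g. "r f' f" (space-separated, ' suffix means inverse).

  after f': (1 4)(2 3 5)
  after r: (1 5)(2 6)(3 4)
  after r: (1 4 6)(3 5)

f' r r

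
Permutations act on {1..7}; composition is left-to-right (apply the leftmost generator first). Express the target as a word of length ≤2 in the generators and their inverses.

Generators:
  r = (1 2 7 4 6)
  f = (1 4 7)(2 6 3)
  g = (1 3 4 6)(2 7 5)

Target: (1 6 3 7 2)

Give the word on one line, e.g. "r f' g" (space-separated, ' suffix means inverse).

  after f: (1 4 7)(2 6 3)
  after r: (1 6 3 7 2)

f r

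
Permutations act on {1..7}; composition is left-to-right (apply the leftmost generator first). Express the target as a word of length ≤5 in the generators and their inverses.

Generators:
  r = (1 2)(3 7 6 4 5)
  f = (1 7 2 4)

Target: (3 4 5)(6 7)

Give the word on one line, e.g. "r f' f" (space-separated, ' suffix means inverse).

  after r: (1 2)(3 7 6 4 5)
  after f': (1 7 6 2 4 5 3)
  after f': (3 4 5)(6 7)

r f' f'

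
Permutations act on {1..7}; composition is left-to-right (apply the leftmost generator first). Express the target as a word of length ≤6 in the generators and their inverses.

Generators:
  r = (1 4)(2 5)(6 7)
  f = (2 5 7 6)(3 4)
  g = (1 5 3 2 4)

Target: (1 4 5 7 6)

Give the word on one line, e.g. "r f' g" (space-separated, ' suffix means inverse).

r' f' r g g

  after r': (1 4)(2 5)(6 7)
  after f': (1 3 4)(5 6)
  after r: (1 3)(2 5 7 6)
  after g: (1 2 3 5 7 6 4)
  after g: (1 4 5 7 6)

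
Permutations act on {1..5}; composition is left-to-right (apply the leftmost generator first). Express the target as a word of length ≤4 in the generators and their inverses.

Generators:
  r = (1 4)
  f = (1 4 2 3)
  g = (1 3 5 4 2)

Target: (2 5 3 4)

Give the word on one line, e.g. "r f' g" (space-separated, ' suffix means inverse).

  after f': (1 3 2 4)
  after g': (2 5 3 4)

f' g'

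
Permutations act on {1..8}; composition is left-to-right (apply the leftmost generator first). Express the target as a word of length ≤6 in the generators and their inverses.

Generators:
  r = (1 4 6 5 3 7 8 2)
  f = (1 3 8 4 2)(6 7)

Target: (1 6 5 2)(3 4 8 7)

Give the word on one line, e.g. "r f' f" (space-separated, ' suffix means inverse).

  after f': (1 2 4 8 3)(6 7)
  after r': (1 8 5 6 3 2)(4 7)
  after r': (1 7)(3 8 6 5 4)
  after f: (1 6 5 2)(3 4 8 7)

f' r' r' f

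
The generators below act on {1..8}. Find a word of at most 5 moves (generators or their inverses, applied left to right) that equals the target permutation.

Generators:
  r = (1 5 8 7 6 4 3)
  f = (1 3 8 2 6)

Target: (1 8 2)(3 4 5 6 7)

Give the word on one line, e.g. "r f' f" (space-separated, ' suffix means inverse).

  after f: (1 3 8 2 6)
  after r: (2 4 3 7 6 5 8)
  after r: (1 5 7 4)(2 3 6 8)
  after r: (1 8 2)(3 4 5 6 7)

f r r r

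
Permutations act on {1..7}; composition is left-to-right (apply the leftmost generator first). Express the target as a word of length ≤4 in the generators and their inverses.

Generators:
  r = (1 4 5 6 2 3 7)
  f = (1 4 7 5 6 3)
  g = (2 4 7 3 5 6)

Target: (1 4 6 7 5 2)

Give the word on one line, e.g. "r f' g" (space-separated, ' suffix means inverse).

  after f: (1 4 7 5 6 3)
  after g: (1 7 6 5 2 4 3)
  after f': (1 4 6 7 5 2)

f g f'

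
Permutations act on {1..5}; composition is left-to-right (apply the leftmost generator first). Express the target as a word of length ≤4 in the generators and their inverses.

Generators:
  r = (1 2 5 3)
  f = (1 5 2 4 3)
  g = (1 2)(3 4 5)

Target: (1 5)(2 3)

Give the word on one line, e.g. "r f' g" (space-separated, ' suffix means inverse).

  after r': (1 3 5 2)
  after r': (1 5)(2 3)

r' r'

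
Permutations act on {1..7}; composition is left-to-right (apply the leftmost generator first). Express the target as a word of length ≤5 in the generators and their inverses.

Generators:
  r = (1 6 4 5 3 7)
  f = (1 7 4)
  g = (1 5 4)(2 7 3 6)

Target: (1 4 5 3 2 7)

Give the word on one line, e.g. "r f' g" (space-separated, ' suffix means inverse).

  after g: (1 5 4)(2 7 3 6)
  after r': (1 4 7 5 6 2 3)
  after f: (2 3 7 5 6)
  after g': (1 4 5 3 2 7)

g r' f g'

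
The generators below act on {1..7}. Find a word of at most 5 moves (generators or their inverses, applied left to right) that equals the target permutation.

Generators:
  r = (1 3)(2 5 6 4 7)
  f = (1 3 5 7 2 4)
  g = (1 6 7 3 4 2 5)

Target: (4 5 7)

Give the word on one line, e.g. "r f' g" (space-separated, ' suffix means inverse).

  after r: (1 3)(2 5 6 4 7)
  after g': (1 7 4 6 3 5)
  after f': (1 5 4 6)(2 7)
  after f': (1 3)(2 5)(4 6)
  after r': (4 5 7)

r g' f' f' r'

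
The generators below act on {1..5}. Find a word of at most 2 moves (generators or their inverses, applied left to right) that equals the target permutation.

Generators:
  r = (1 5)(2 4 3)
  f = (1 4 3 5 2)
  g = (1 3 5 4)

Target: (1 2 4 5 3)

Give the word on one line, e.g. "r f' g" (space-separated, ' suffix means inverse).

g r

  after g: (1 3 5 4)
  after r: (1 2 4 5 3)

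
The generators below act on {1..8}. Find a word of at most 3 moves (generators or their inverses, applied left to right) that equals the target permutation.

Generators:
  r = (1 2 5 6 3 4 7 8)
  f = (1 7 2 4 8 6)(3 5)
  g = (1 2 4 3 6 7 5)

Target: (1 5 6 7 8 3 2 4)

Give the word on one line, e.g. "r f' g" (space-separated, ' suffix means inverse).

f' r'

  after f': (1 6 8 4 2 7)(3 5)
  after r': (1 5 6 7 8 3 2 4)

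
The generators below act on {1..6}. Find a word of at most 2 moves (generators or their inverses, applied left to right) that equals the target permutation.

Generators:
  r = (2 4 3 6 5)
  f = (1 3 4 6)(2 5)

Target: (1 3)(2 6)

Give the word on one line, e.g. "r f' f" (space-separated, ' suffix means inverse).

r f

  after r: (2 4 3 6 5)
  after f: (1 3)(2 6)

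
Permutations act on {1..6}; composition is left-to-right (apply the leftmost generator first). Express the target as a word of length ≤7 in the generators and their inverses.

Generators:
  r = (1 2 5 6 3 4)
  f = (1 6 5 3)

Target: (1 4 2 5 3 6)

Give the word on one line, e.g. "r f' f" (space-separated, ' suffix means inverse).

f' r' f' r' f

  after f': (1 3 5 6)
  after r': (1 6 4 3 2)
  after f': (2 3)(4 5 6)
  after r': (1 4 2 6 3)
  after f: (1 4 2 5 3 6)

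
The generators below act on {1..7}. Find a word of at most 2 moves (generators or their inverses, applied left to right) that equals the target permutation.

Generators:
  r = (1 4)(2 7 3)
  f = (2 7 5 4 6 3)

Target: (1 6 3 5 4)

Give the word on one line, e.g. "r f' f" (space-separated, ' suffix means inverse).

  after r': (1 4)(2 3 7)
  after f: (1 6 3 5 4)

r' f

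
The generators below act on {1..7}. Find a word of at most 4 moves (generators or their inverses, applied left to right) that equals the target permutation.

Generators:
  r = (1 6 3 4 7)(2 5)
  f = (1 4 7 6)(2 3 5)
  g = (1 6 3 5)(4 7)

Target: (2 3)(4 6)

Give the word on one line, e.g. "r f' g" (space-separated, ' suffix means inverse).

r' g' g' r

  after r': (1 7 4 3 6)(2 5)
  after g': (1 4 6 5 2 3)
  after g': (1 7 4)(2 6 3 5)
  after r: (2 3)(4 6)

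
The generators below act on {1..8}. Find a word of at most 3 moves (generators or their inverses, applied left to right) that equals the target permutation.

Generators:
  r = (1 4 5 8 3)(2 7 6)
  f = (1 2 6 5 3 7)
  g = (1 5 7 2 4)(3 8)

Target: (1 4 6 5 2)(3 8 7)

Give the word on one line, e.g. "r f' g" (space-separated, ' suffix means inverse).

g' f

  after g': (1 4 2 7 5)(3 8)
  after f: (1 4 6 5 2)(3 8 7)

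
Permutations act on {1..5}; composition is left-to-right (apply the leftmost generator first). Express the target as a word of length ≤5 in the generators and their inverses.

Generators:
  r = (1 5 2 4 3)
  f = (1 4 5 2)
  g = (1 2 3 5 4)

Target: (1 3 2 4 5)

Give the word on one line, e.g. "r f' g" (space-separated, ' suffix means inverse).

f g' f g

  after f: (1 4 5 2)
  after g': (1 5)(2 4 3)
  after f: (1 2 5 4 3)
  after g: (1 3 2 4 5)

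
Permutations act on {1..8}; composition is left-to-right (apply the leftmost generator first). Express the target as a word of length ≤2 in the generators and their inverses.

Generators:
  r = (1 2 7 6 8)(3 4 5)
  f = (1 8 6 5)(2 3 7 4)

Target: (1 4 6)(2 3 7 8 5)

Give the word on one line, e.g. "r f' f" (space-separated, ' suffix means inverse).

  after r: (1 2 7 6 8)(3 4 5)
  after f': (1 4 6)(2 3 7 8 5)

r f'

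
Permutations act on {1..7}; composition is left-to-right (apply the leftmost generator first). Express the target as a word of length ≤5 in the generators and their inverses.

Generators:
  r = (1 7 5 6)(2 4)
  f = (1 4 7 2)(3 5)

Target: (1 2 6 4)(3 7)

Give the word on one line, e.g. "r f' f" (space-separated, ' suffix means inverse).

r f' r'

  after r: (1 7 5 6)(2 4)
  after f': (1 4 7 3 5 6 2)
  after r': (1 2 6 4)(3 7)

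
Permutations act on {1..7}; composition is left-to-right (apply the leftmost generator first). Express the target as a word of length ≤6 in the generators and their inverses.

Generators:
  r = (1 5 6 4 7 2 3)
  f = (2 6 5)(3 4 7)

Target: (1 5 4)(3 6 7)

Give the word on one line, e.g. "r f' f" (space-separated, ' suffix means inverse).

  after f: (2 6 5)(3 4 7)
  after r: (1 5 3 7)(2 4)
  after f': (1 6 2 3 4 5 7)
  after r': (1 5 4)(3 6 7)

f r f' r'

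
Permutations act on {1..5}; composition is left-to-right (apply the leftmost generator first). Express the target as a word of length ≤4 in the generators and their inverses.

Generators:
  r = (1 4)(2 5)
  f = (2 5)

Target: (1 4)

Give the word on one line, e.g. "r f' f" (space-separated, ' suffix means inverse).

  after r': (1 4)(2 5)
  after f': (1 4)

r' f'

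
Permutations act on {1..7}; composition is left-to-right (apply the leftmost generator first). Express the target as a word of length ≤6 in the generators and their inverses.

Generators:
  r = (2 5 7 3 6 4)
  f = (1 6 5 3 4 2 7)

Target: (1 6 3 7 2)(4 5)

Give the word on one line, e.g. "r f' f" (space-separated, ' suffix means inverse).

  after f: (1 6 5 3 4 2 7)
  after r': (1 3 6 2 5 7)
  after f': (1 5 2 6 4 3)
  after f': (1 6 3 7 2)(4 5)

f r' f' f'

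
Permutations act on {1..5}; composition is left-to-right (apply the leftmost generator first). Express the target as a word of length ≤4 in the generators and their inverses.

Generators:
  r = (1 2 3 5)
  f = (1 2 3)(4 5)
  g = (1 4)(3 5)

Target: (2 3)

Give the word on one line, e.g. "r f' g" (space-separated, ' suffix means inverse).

  after g: (1 4)(3 5)
  after r': (1 4 5 2)
  after f: (1 5 3)
  after r: (2 3)

g r' f r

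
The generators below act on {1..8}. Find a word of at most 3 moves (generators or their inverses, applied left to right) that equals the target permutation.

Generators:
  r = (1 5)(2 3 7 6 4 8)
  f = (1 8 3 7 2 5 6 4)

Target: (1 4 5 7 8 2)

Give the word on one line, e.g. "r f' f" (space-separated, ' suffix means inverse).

  after f: (1 8 3 7 2 5 6 4)
  after r': (1 4 5 7 8 2)

f r'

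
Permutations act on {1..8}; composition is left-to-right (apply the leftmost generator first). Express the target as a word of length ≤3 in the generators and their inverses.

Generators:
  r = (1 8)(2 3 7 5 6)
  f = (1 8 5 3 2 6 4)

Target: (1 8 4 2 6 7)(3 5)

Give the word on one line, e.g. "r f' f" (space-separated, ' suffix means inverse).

  after r: (1 8)(2 3 7 5 6)
  after f': (2 5)(3 7 8 4 6)
  after r: (1 8 4 2 6 7)(3 5)

r f' r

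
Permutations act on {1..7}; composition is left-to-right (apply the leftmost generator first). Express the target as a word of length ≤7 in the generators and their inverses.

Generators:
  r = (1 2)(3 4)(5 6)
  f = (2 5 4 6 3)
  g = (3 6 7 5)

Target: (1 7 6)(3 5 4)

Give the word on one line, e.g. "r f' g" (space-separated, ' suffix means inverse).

  after f: (2 5 4 6 3)
  after f: (2 4 3 5 6)
  after r: (1 2 3 6)
  after f: (1 5 4 6)
  after g': (1 7 6)(3 5 4)

f f r f g'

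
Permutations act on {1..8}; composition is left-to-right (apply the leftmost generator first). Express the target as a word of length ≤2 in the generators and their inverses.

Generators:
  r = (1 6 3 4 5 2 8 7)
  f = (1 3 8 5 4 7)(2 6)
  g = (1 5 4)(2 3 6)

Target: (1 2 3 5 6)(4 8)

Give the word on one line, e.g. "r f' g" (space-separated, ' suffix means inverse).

  after r: (1 6 3 4 5 2 8 7)
  after f': (1 2 3 5 6)(4 8)

r f'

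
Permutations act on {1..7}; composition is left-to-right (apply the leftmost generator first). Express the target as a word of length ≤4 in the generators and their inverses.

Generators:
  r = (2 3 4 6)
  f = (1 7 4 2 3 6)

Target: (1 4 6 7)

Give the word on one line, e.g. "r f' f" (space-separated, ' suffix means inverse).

  after r': (2 6 4 3)
  after f': (1 6 7)(2 3 4)
  after r': (1 4 6 7)

r' f' r'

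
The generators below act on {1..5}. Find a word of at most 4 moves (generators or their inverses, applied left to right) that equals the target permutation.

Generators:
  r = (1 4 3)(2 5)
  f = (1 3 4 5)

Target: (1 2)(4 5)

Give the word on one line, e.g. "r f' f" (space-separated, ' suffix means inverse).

  after f: (1 3 4 5)
  after r: (2 5 4)
  after f': (1 5 3)(2 4)
  after r': (1 2)(4 5)

f r f' r'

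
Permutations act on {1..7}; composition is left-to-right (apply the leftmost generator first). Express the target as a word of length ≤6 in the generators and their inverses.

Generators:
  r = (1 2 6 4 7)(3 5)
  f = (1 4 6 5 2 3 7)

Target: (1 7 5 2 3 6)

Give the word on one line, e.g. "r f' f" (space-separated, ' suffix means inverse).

  after r': (1 7 4 6 2)(3 5)
  after f: (2 4 5 7 6 3)
  after r': (1 7 2 6 5 4 3)
  after f: (2 5 6)(3 4 7)
  after r': (1 7 5 2 3 6)

r' f r' f r'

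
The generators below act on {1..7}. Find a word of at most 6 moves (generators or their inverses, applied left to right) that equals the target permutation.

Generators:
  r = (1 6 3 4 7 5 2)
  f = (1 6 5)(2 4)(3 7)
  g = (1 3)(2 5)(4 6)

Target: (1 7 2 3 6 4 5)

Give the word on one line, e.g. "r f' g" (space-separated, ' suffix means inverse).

f r f' g' g'

  after f: (1 6 5)(2 4)(3 7)
  after r: (1 3 5 6 2 7 4)
  after f': (1 7 2 3 6 4 5)
  after g': (1 7 5 3 4 2)
  after g': (1 7 2 3 6 4 5)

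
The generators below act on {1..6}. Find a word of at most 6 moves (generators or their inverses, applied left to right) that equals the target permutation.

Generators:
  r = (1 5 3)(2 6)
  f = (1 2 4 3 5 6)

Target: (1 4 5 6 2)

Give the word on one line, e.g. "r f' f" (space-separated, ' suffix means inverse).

r f' f' r

  after r: (1 5 3)(2 6)
  after f': (1 3 6)(2 5 4)
  after f': (1 4)(2 3 5)
  after r: (1 4 5 6 2)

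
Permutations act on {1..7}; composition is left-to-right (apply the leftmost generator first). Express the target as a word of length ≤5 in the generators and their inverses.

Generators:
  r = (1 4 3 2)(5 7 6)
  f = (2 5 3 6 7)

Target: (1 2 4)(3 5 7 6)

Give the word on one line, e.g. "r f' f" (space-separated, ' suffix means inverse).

  after f: (2 5 3 6 7)
  after f: (2 3 7 5 6)
  after r': (1 2 4)(3 5 7 6)

f f r'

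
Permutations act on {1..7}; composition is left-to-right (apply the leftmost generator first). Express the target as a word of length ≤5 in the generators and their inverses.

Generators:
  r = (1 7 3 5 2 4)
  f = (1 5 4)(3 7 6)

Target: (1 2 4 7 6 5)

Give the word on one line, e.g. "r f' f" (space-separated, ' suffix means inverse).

  after f': (1 4 5)(3 6 7)
  after f': (1 5 4)(3 7 6)
  after r: (1 2 4 7 6 5)

f' f' r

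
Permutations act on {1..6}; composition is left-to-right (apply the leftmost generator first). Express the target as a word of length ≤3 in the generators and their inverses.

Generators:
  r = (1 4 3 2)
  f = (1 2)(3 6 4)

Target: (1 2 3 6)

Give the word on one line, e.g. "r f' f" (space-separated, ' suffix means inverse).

  after f': (1 2)(3 4 6)
  after f': (3 6 4)
  after r': (1 2 3 6)

f' f' r'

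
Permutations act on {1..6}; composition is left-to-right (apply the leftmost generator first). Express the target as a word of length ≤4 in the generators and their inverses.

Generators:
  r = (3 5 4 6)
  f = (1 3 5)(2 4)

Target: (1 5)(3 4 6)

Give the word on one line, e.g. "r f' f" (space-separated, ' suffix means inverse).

f' f' r

  after f': (1 5 3)(2 4)
  after f': (1 3 5)
  after r: (1 5)(3 4 6)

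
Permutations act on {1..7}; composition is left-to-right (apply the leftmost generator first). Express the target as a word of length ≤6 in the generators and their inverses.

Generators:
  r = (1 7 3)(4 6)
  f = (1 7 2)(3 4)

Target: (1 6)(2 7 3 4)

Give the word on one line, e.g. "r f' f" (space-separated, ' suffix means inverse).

  after f: (1 7 2)(3 4)
  after r: (1 3 6 4)(2 7)
  after f': (1 4 2)(3 6)
  after r: (1 6)(2 7 3 4)

f r f' r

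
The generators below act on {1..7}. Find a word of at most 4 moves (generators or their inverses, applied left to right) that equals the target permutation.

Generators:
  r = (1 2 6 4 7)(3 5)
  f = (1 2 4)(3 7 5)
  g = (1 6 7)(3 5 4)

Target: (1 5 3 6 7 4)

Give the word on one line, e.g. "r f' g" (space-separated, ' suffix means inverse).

g' f' r

  after g': (1 7 6)(3 4 5)
  after f': (1 3 2)(4 7 6)
  after r: (1 5 3 6 7 4)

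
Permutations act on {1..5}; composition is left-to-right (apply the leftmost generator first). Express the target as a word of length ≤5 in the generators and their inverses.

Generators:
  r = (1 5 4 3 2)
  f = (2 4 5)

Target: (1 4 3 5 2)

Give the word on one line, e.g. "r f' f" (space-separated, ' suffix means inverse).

  after r: (1 5 4 3 2)
  after f: (1 2)(3 4)
  after f: (1 4 3 5 2)

r f f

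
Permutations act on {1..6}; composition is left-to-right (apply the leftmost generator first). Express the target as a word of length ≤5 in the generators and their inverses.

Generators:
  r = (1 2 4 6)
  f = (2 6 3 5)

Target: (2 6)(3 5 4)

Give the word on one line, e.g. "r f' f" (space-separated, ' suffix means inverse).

  after r: (1 2 4 6)
  after f: (1 6)(2 4 3 5)
  after r: (2 6)(3 5 4)

r f r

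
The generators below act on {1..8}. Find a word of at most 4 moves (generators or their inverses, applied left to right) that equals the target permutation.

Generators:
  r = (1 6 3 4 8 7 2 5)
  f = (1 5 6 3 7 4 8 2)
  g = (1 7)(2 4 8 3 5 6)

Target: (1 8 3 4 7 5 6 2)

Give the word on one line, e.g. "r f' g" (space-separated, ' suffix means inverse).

g' r'

  after g': (1 7)(2 6 5 3 8 4)
  after r': (1 8 3 4 7 5 6 2)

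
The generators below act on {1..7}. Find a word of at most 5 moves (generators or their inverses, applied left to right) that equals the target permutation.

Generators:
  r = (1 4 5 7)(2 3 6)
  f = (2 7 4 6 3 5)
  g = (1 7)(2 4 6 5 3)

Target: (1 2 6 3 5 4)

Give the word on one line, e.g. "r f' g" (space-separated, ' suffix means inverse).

  after r: (1 4 5 7)(2 3 6)
  after f': (1 7)(2 6 5)(3 4)
  after r': (1 5 6 4 2 3)
  after g: (1 3 7)
  after r': (1 2 6 3 5 4)

r f' r' g r'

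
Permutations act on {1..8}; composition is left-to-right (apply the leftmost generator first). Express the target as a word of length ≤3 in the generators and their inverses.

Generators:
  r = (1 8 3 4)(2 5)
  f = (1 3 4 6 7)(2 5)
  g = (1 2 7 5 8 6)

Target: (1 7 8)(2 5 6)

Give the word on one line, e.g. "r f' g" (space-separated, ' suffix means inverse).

  after g: (1 2 7 5 8 6)
  after g: (1 7 8)(2 5 6)

g g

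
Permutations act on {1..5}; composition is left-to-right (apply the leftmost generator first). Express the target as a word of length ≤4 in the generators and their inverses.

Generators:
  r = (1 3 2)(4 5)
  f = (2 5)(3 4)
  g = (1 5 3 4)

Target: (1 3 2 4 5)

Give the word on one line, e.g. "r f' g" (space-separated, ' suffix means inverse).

  after g': (1 4 3 5)
  after r': (1 5 2 3 4)
  after g': (2 5)
  after r: (1 3 2 4 5)

g' r' g' r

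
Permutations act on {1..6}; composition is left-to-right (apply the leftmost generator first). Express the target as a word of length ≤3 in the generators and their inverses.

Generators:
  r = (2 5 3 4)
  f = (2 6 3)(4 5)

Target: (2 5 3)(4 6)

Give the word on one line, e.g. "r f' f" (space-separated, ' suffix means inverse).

  after f': (2 3 6)(4 5)
  after r: (2 4 3 6 5)
  after f': (2 5 3)(4 6)

f' r f'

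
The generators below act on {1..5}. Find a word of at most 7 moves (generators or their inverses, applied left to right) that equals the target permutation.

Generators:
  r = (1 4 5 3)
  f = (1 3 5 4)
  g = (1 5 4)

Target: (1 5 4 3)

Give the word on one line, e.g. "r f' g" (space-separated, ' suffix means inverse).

  after g: (1 5 4)
  after r': (1 4 3 5)
  after g': (1 5 4 3)
  after f': (1 3 4)
  after r': (1 5 4 3)

g r' g' f' r'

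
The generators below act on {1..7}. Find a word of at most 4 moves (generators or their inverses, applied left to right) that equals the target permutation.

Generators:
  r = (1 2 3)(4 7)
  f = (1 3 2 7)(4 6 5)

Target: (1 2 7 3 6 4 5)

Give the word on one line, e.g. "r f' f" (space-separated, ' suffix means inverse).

  after f': (1 7 2 3)(4 5 6)
  after f': (1 2)(3 7)(4 6 5)
  after r: (1 3 4 6 5 7)
  after f: (1 2 7 3 6 4 5)

f' f' r f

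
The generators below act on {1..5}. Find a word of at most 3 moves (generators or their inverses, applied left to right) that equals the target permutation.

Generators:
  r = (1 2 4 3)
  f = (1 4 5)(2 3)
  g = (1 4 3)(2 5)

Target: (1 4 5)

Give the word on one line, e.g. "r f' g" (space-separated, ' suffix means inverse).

  after f': (1 5 4)(2 3)
  after f': (1 4 5)

f' f'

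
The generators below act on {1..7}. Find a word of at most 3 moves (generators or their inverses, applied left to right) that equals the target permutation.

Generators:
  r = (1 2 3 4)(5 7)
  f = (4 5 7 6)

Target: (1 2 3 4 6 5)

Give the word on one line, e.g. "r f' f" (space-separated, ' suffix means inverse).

f' r

  after f': (4 6 7 5)
  after r: (1 2 3 4 6 5)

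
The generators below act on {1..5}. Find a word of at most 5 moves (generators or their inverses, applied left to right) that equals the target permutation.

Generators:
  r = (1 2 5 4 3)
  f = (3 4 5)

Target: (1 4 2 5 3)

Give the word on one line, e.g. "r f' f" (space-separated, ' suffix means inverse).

f' r' f r' f'

  after f': (3 5 4)
  after r': (1 3 2)
  after f: (1 4 5 3 2)
  after r': (1 5 4 2 3)
  after f': (1 4 2 5 3)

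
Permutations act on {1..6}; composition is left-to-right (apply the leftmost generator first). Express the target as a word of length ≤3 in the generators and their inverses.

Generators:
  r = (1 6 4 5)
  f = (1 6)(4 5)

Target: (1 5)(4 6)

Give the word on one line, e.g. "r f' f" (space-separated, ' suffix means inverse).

f' r r

  after f': (1 6)(4 5)
  after r: (1 4)
  after r: (1 5)(4 6)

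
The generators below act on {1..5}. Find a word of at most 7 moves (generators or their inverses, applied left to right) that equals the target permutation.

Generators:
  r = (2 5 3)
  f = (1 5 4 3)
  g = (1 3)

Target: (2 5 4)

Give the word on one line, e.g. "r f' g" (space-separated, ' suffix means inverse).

  after f': (1 3 4 5)
  after g: (3 4 5)
  after r': (2 3 4)
  after g': (1 3 4 2)
  after f: (2 5 4)

f' g r' g' f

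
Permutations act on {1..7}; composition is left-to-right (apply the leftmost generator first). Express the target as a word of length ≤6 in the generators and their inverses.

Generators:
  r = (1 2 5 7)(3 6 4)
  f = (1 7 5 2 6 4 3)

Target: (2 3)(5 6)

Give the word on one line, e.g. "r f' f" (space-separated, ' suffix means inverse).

  after r': (1 7 5 2)(3 4 6)
  after f: (1 5 6)(2 7)
  after r: (1 7 5 4 3 6 2)
  after f': (2 3)(5 6)

r' f r f'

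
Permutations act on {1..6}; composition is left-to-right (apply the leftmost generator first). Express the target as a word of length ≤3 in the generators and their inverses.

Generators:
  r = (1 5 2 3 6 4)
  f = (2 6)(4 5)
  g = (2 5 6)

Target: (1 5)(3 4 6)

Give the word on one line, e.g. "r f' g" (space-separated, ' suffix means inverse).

r' g f'

  after r': (1 4 6 3 2 5)
  after g: (1 4 2 6 3 5)
  after f': (1 5)(3 4 6)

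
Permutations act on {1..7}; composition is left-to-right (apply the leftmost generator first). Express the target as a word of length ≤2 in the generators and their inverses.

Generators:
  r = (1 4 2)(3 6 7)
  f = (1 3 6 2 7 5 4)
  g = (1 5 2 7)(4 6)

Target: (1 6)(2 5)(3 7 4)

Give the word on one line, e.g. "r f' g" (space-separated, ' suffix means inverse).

g' r'

  after g': (1 7 2 5)(4 6)
  after r': (1 6)(2 5)(3 7 4)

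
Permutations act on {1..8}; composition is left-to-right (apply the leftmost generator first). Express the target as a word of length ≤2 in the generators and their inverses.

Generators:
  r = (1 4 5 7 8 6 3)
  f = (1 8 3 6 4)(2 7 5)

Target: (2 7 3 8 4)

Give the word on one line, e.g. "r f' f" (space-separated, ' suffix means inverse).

  after r: (1 4 5 7 8 6 3)
  after f: (2 7 3 8 4)

r f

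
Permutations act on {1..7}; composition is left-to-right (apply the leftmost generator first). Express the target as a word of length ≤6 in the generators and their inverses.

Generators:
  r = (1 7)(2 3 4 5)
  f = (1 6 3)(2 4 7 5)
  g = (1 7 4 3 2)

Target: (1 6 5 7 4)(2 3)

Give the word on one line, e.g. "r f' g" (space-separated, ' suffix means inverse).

  after f: (1 6 3)(2 4 7 5)
  after r': (1 6 2 3 7 4)
  after r': (1 6 5 4 7 3)
  after g': (1 6 5 7 4)(2 3)

f r' r' g'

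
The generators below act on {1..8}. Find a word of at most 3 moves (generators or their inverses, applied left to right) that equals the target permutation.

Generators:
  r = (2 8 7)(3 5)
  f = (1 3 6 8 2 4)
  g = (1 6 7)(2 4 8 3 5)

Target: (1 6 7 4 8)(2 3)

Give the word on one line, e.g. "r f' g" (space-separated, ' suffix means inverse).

r g

  after r: (2 8 7)(3 5)
  after g: (1 6 7 4 8)(2 3)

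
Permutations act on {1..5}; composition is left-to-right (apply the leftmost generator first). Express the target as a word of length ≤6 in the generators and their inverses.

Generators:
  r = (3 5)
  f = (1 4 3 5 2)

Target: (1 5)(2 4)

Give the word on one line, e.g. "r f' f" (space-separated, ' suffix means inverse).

  after r': (3 5)
  after f': (1 2 5 4)
  after r: (1 2 3 5 4)
  after f': (1 5)(2 4)

r' f' r f'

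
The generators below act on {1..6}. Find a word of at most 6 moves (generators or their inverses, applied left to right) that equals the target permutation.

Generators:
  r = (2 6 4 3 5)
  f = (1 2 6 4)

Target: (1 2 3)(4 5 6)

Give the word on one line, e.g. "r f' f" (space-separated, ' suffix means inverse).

r f r f'

  after r: (2 6 4 3 5)
  after f: (1 2 4 3 5 6)
  after r: (1 6)(2 3)(4 5)
  after f': (1 2 3)(4 5 6)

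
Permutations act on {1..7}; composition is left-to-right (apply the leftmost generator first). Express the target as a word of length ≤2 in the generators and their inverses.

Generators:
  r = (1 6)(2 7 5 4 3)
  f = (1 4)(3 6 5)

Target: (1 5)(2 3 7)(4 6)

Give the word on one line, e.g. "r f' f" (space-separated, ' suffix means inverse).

f' r'

  after f': (1 4)(3 5 6)
  after r': (1 5)(2 3 7)(4 6)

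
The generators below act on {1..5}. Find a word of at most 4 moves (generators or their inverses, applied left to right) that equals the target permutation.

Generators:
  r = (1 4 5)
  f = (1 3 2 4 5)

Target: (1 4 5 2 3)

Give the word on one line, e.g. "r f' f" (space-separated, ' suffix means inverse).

  after f: (1 3 2 4 5)
  after f: (1 2 5 3 4)
  after r: (1 2)(3 5)
  after f: (1 4 5 2 3)

f f r f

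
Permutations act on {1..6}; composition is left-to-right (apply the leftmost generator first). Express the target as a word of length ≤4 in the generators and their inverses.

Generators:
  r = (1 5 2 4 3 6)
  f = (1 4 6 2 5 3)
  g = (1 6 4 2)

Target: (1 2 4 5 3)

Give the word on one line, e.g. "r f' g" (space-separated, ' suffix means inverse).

  after g': (1 2 4 6)
  after g': (1 4)(2 6)
  after g': (1 6 4 2)
  after f: (1 2 4 5 3)

g' g' g' f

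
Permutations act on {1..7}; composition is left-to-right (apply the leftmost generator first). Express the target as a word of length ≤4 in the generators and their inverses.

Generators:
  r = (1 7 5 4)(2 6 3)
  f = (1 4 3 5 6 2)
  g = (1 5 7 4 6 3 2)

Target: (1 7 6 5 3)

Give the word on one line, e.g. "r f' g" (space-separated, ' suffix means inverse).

r f

  after r: (1 7 5 4)(2 6 3)
  after f: (1 7 6 5 3)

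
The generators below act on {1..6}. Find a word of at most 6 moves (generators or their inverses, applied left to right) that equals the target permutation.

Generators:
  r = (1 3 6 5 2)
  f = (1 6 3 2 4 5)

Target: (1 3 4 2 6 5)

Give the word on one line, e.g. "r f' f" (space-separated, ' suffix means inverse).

r' r' f r

  after r': (1 2 5 6 3)
  after r': (1 5 3 2 6)
  after f: (2 3 4 5)
  after r: (1 3 4 2 6 5)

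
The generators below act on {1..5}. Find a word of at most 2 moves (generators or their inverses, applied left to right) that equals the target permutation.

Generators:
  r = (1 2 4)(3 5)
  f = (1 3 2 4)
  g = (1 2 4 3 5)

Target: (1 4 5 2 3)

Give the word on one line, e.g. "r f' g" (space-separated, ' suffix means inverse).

g g

  after g: (1 2 4 3 5)
  after g: (1 4 5 2 3)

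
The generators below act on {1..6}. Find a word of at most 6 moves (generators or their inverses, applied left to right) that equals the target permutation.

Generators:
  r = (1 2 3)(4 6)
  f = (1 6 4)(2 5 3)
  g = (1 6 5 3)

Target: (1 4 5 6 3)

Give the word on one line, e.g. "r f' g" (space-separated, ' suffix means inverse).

g' r g r

  after g': (1 3 5 6)
  after r: (2 3 5 4 6)
  after g: (1 6 2)(4 5)
  after r: (1 4 5 6 3)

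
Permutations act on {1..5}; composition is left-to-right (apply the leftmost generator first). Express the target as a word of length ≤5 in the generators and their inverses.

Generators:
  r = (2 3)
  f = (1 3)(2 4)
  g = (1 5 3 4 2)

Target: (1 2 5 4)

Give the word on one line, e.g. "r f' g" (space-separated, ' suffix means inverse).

g g r

  after g: (1 5 3 4 2)
  after g: (1 3 2 5 4)
  after r: (1 2 5 4)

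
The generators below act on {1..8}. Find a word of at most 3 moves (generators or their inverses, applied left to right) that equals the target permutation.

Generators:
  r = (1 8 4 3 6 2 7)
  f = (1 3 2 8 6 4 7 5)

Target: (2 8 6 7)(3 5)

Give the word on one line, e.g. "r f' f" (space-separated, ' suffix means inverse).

f' f' r

  after f': (1 5 7 4 6 8 2 3)
  after f': (1 7 6 2)(3 5 4 8)
  after r: (2 8 6 7)(3 5)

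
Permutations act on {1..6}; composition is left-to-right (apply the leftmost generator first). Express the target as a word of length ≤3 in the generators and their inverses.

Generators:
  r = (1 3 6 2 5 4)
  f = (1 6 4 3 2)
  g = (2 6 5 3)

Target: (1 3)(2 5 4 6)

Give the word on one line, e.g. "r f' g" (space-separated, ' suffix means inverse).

  after f': (1 2 3 4 6)
  after r: (1 5 4 2 6 3)
  after g: (1 3)(2 5 4 6)

f' r g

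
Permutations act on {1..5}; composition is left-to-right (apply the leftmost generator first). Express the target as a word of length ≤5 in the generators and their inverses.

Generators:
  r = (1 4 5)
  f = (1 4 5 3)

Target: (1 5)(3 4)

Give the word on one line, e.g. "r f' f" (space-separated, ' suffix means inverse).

r' r' f' r f

  after r': (1 5 4)
  after r': (1 4 5)
  after f': (3 5)
  after r: (1 4 5 3)
  after f: (1 5)(3 4)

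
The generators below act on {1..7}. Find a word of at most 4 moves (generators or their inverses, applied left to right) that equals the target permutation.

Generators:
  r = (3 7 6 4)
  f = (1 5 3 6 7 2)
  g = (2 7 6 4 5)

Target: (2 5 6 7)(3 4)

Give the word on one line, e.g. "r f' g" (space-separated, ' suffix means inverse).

  after f: (1 5 3 6 7 2)
  after g: (1 2)(3 4 5)
  after f: (2 5 6 7)(3 4)

f g f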